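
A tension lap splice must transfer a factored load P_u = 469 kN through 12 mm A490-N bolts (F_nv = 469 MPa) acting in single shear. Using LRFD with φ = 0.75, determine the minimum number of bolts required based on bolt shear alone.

A_b = π·12²/4 = 113.1 mm².
Per-bolt design strength φR_n = 0.75 × 469 × 113.1 × 1 / 1000 = 39.78 kN.
n ≥ 469 / 39.78 = 11.79 → use 12 bolts.

12 bolts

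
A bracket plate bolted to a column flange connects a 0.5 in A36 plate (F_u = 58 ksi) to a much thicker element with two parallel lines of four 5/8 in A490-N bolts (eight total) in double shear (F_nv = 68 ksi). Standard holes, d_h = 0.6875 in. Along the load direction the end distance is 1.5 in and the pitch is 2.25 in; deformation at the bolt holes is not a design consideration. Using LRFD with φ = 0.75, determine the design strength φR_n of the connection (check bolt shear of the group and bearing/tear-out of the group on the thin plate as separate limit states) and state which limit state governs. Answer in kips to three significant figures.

Bolt shear: A_b = π·0.625²/4 = 0.3068 in²; R_n = 68 × 0.3068 × 8 × 2 = 333.8 kips → 0.75 × 333.8 = 250 kips.
Bearing (1.5 l_c t F_u ≤ 3.0 d t F_u): upper limit = 3.0·0.625·0.5·58 = 54.38 kips.
  Edge l_c = 1.5 − 0.6875/2 = 1.156 → r_n = 50.3 kips; interior l_c = 2.25 − 0.6875 = 1.562 → r_n = 54.38 kips.
  R_n,bearing = 2·50.3 + 6·54.38 = 426.8 kips → 0.75 × 426.8 = 320 kips.
Bolt shear governs: 250 kips.

250 kips (bolt shear governs)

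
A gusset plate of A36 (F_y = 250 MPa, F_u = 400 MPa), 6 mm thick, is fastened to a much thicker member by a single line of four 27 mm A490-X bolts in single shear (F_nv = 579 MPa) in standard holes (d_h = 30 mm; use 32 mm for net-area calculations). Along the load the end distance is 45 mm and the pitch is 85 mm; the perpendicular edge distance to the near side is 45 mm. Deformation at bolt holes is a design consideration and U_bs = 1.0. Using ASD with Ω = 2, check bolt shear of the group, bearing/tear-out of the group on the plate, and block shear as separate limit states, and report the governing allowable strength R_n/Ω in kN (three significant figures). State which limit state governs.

170 kN (block shear governs)

Bolt shear: A_b = π·27²/4 = 572.6 mm²; R_n = 579 × 572.6 × 4 × 1 / 1000 = 1326 kN → 1326 / 2 = 663 kN.
Bearing: edge l_c = 30, r_n = 86.4 kN; interior l_c = 55, r_n = 155.5 kN; R_n = 86.4 + 3·155.5 = 553 kN → 276 kN.
Block shear: A_gv = 1800, A_nv = 1128, A_nt = 174 mm²; R_n = min(0.6F_uA_nv, 0.6F_yA_gv) + U_bs·F_u·A_nt = 339.6 kN → 170 kN.
Block shear governs: 170 kN.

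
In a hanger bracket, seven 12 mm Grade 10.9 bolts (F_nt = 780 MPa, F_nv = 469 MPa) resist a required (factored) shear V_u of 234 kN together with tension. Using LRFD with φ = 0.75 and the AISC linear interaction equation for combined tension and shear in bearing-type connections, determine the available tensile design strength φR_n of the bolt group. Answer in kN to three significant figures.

A_b = π·12²/4 = 113.1 mm²; f_rv = 234 × 1000 / (7 × 113.1) = 295.6 MPa.
F'_nt = 1.3 F_nt − (F_nt / φF_nv) f_rv = 1.3·780 − (780/(0.75·469))·295.6 = 358.6 MPa, capped at F_nt → F'_nt = 358.6 MPa.
R_n = F'_nt · A_b · n = 358.6 × 113.1 × 7 / 1000 = 283.9 kN.
Design strength φR_n = 0.75 × 283.9 = 213 kN.

213 kN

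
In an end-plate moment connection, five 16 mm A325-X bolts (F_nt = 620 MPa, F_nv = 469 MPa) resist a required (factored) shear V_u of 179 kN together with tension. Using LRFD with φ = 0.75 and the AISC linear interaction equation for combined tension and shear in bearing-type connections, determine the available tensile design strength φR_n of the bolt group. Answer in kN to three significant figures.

371 kN

A_b = π·16²/4 = 201.1 mm²; f_rv = 179 × 1000 / (5 × 201.1) = 178.1 MPa.
F'_nt = 1.3 F_nt − (F_nt / φF_nv) f_rv = 1.3·620 − (620/(0.75·469))·178.1 = 492.2 MPa, capped at F_nt → F'_nt = 492.2 MPa.
R_n = F'_nt · A_b · n = 492.2 × 201.1 × 5 / 1000 = 494.8 kN.
Design strength φR_n = 0.75 × 494.8 = 371 kN.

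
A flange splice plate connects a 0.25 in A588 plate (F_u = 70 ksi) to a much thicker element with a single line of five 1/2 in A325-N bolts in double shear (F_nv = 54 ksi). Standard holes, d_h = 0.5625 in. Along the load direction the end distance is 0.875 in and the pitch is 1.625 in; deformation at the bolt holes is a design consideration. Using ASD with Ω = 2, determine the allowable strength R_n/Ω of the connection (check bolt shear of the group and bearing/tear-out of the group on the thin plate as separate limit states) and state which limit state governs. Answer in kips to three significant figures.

Bolt shear: A_b = π·0.5²/4 = 0.1963 in²; R_n = 54 × 0.1963 × 5 × 2 = 106 kips → 106 / 2 = 53 kips.
Bearing (1.2 l_c t F_u ≤ 2.4 d t F_u): upper limit = 2.4·0.5·0.25·70 = 21 kips.
  Edge l_c = 0.875 − 0.5625/2 = 0.5938 → r_n = 12.47 kips; interior l_c = 1.625 − 0.5625 = 1.062 → r_n = 21 kips.
  R_n,bearing = 1·12.47 + 4·21 = 96.47 kips → 96.47 / 2 = 48.2 kips.
Bearing governs: 48.2 kips.

48.2 kips (bearing governs)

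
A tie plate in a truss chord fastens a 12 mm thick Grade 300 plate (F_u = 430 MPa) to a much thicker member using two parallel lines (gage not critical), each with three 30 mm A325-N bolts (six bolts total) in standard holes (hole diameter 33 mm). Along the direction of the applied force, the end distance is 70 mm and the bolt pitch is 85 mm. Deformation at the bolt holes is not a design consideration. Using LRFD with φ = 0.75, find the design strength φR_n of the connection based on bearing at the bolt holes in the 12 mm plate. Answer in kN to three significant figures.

Per bolt r_n = 1.5 l_c t F_u ≤ 3.0 d t F_u; upper limit = 3.0 × 30 × 12 × 430 / 1000 = 464.4 kN.
Edge bolt: l_c = 70 − 33/2 = 53.5 mm → 1.5 × 53.5 × 12 × 430 / 1000 = 414.1 → r_n = 414.1 kN.
Interior bolts: l_c = 85 − 33 = 52 mm → 1.5 × 52 × 12 × 430 / 1000 = 402.5 → r_n = 402.5 kN.
R_n = 2 × 414.1 + 4 × 402.5 = 2438 kN.
Design strength φR_n = 0.75 × 2438 = 1830 kN.

1830 kN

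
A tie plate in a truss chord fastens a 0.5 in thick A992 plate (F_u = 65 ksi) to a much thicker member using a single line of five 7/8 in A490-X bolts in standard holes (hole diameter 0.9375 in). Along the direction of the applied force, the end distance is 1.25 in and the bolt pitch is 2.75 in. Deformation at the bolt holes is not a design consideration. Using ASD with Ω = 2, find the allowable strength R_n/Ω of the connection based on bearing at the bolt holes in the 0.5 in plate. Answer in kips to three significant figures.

190 kips

Per bolt r_n = 1.5 l_c t F_u ≤ 3.0 d t F_u; upper limit = 3.0 × 0.875 × 0.5 × 65 = 85.31 kips.
Edge bolt: l_c = 1.25 − 0.9375/2 = 0.7812 in → 1.5 × 0.7812 × 0.5 × 65 = 38.09 → r_n = 38.09 kips.
Interior bolts: l_c = 2.75 − 0.9375 = 1.812 in → 1.5 × 1.812 × 0.5 × 65 = 88.36 → r_n = 85.31 kips.
R_n = 1 × 38.09 + 4 × 85.31 = 379.3 kips.
Allowable strength R_n/Ω = 379.3 / 2 = 190 kips.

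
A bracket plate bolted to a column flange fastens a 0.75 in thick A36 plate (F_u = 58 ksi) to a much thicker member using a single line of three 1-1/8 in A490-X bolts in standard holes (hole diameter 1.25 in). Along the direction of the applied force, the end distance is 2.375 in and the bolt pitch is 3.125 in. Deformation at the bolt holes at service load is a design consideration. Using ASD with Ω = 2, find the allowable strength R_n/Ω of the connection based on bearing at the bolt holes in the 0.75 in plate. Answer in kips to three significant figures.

Per bolt r_n = 1.2 l_c t F_u ≤ 2.4 d t F_u; upper limit = 2.4 × 1.125 × 0.75 × 58 = 117.4 kips.
Edge bolt: l_c = 2.375 − 1.25/2 = 1.75 in → 1.2 × 1.75 × 0.75 × 58 = 91.35 → r_n = 91.35 kips.
Interior bolts: l_c = 3.125 − 1.25 = 1.875 in → 1.2 × 1.875 × 0.75 × 58 = 97.88 → r_n = 97.88 kips.
R_n = 1 × 91.35 + 2 × 97.88 = 287.1 kips.
Allowable strength R_n/Ω = 287.1 / 2 = 144 kips.

144 kips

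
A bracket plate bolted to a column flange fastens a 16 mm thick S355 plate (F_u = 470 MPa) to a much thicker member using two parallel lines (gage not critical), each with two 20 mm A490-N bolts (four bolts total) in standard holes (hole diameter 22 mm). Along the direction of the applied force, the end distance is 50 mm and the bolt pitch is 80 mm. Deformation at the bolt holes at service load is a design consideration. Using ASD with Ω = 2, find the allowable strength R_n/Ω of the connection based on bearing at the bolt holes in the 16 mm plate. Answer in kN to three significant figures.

Per bolt r_n = 1.2 l_c t F_u ≤ 2.4 d t F_u; upper limit = 2.4 × 20 × 16 × 470 / 1000 = 361 kN.
Edge bolt: l_c = 50 − 22/2 = 39 mm → 1.2 × 39 × 16 × 470 / 1000 = 351.9 → r_n = 351.9 kN.
Interior bolts: l_c = 80 − 22 = 58 mm → 1.2 × 58 × 16 × 470 / 1000 = 523.4 → r_n = 361 kN.
R_n = 2 × 351.9 + 2 × 361 = 1426 kN.
Allowable strength R_n/Ω = 1426 / 2 = 713 kN.

713 kN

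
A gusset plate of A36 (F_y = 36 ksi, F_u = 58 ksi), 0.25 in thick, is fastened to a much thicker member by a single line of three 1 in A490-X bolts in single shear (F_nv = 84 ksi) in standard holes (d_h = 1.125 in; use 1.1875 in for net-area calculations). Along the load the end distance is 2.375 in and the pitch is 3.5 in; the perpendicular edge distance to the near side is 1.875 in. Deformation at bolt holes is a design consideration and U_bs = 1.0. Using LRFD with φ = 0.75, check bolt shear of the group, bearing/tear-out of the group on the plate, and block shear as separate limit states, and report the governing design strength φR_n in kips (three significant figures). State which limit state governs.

Bolt shear: A_b = π·1²/4 = 0.7854 in²; R_n = 84 × 0.7854 × 3 × 1 = 197.9 kips → 0.75 × 197.9 = 148 kips.
Bearing: edge l_c = 1.812, r_n = 31.54 kips; interior l_c = 2.375, r_n = 34.8 kips; R_n = 31.54 + 2·34.8 = 101.1 kips → 75.9 kips.
Block shear: A_gv = 2.344, A_nv = 1.602, A_nt = 0.3203 in²; R_n = min(0.6F_uA_nv, 0.6F_yA_gv) + U_bs·F_u·A_nt = 69.2 kips → 51.9 kips.
Block shear governs: 51.9 kips.

51.9 kips (block shear governs)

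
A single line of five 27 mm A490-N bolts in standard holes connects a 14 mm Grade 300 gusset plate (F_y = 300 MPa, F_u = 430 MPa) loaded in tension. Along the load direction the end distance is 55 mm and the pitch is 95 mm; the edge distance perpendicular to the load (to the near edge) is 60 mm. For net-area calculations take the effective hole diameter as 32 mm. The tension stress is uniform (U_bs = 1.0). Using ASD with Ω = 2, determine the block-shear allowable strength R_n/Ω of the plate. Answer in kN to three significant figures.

Shear plane L_v = 55 + 4·95 = 435 mm; A_gv = 435 × 14 = 6090 mm².
A_nv = (435 − 4.5·32) × 14 = 4074 mm².
A_nt = (60 − 0.5·32) × 14 = 616 mm².
0.6 F_u A_nv = 1051 kN; 0.6 F_y A_gv = 1096 kN → shear rupture governs the shear term.
R_n = 1051 + 1.0 × 430 × 616 / 1000 = 1316 kN.
Allowable strength R_n/Ω = 1316 / 2 = 658 kN.

658 kN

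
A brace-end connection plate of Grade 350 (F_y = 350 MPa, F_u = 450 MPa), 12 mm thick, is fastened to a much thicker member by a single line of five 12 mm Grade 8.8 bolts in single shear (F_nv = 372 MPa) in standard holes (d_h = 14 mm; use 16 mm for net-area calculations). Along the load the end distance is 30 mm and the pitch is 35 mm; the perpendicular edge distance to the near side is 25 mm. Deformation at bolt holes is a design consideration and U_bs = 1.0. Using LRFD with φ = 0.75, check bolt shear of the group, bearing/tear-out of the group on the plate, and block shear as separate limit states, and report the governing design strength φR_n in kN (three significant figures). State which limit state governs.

Bolt shear: A_b = π·12²/4 = 113.1 mm²; R_n = 372 × 113.1 × 5 × 1 / 1000 = 210.4 kN → 0.75 × 210.4 = 158 kN.
Bearing: edge l_c = 23, r_n = 149 kN; interior l_c = 21, r_n = 136.1 kN; R_n = 149 + 4·136.1 = 693.4 kN → 520 kN.
Block shear: A_gv = 2040, A_nv = 1176, A_nt = 204 mm²; R_n = min(0.6F_uA_nv, 0.6F_yA_gv) + U_bs·F_u·A_nt = 409.3 kN → 307 kN.
Bolt shear governs: 158 kN.

158 kN (bolt shear governs)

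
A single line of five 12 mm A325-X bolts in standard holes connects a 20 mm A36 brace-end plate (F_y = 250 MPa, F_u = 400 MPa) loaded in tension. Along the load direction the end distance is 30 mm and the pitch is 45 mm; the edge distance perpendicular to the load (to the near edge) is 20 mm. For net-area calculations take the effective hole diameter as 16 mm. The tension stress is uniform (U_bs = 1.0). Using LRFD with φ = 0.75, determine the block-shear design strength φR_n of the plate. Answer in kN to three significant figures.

544 kN

Shear plane L_v = 30 + 4·45 = 210 mm; A_gv = 210 × 20 = 4200 mm².
A_nv = (210 − 4.5·16) × 20 = 2760 mm².
A_nt = (20 − 0.5·16) × 20 = 240 mm².
0.6 F_u A_nv = 662.4 kN; 0.6 F_y A_gv = 630 kN → shear yielding governs the shear term.
R_n = 630 + 1.0 × 400 × 240 / 1000 = 726 kN.
Design strength φR_n = 0.75 × 726 = 544 kN.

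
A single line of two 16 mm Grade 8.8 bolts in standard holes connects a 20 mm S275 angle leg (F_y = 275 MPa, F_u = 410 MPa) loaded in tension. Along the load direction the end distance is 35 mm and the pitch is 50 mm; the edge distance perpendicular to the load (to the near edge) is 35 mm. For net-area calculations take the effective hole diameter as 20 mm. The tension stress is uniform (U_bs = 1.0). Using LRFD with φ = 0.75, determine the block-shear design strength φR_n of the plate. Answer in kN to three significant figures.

Shear plane L_v = 35 + 1·50 = 85 mm; A_gv = 85 × 20 = 1700 mm².
A_nv = (85 − 1.5·20) × 20 = 1100 mm².
A_nt = (35 − 0.5·20) × 20 = 500 mm².
0.6 F_u A_nv = 270.6 kN; 0.6 F_y A_gv = 280.5 kN → shear rupture governs the shear term.
R_n = 270.6 + 1.0 × 410 × 500 / 1000 = 475.6 kN.
Design strength φR_n = 0.75 × 475.6 = 357 kN.

357 kN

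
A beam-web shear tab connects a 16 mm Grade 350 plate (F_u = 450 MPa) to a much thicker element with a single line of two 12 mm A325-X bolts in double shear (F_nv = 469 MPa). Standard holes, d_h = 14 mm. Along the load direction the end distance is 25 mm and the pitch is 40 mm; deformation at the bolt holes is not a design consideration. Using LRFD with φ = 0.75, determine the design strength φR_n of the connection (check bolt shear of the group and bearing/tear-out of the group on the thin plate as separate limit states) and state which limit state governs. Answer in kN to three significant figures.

Bolt shear: A_b = π·12²/4 = 113.1 mm²; R_n = 469 × 113.1 × 2 × 2 / 1000 = 212.2 kN → 0.75 × 212.2 = 159 kN.
Bearing (1.5 l_c t F_u ≤ 3.0 d t F_u): upper limit = 3.0·12·16·450 / 1000 = 259.2 kN.
  Edge l_c = 25 − 14/2 = 18 → r_n = 194.4 kN; interior l_c = 40 − 14 = 26 → r_n = 259.2 kN.
  R_n,bearing = 1·194.4 + 1·259.2 = 453.6 kN → 0.75 × 453.6 = 340 kN.
Bolt shear governs: 159 kN.

159 kN (bolt shear governs)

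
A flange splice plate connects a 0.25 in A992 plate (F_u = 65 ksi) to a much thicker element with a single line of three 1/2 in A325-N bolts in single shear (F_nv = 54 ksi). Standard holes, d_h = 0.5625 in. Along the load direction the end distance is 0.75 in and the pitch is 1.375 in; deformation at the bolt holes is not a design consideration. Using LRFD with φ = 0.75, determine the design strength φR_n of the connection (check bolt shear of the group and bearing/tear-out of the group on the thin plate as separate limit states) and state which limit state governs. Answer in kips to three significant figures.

Bolt shear: A_b = π·0.5²/4 = 0.1963 in²; R_n = 54 × 0.1963 × 3 × 1 = 31.81 kips → 0.75 × 31.81 = 23.9 kips.
Bearing (1.5 l_c t F_u ≤ 3.0 d t F_u): upper limit = 3.0·0.5·0.25·65 = 24.38 kips.
  Edge l_c = 0.75 − 0.5625/2 = 0.4688 → r_n = 11.43 kips; interior l_c = 1.375 − 0.5625 = 0.8125 → r_n = 19.8 kips.
  R_n,bearing = 1·11.43 + 2·19.8 = 51.04 kips → 0.75 × 51.04 = 38.3 kips.
Bolt shear governs: 23.9 kips.

23.9 kips (bolt shear governs)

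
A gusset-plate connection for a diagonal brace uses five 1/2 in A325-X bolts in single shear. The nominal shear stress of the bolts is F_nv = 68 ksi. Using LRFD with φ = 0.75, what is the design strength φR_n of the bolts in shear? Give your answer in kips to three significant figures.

50.1 kips

A_b = π × 0.5² / 4 = 0.1963 in².
R_n = F_nv · A_b · n · n_s = 68 × 0.1963 × 5 × 1 = 66.76 kips.
Design strength φR_n = 0.75 × 66.76 = 50.1 kips.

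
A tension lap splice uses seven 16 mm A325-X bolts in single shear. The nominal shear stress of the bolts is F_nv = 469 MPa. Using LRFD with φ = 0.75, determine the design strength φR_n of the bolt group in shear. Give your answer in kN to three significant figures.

495 kN

A_b = π × 16² / 4 = 201.1 mm².
R_n = F_nv · A_b · n · n_s = 469 × 201.1 × 7 × 1 / 1000 = 660.1 kN.
Design strength φR_n = 0.75 × 660.1 = 495 kN.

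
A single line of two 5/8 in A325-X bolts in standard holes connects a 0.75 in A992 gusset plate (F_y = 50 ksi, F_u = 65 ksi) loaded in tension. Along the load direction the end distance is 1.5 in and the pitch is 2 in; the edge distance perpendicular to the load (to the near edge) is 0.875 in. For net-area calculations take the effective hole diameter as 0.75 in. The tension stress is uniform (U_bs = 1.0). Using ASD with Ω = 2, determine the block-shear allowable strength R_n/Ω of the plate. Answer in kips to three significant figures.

46.9 kips

Shear plane L_v = 1.5 + 1·2 = 3.5 in; A_gv = 3.5 × 0.75 = 2.625 in².
A_nv = (3.5 − 1.5·0.75) × 0.75 = 1.781 in².
A_nt = (0.875 − 0.5·0.75) × 0.75 = 0.375 in².
0.6 F_u A_nv = 69.47 kips; 0.6 F_y A_gv = 78.75 kips → shear rupture governs the shear term.
R_n = 69.47 + 1.0 × 65 × 0.375 = 93.84 kips.
Allowable strength R_n/Ω = 93.84 / 2 = 46.9 kips.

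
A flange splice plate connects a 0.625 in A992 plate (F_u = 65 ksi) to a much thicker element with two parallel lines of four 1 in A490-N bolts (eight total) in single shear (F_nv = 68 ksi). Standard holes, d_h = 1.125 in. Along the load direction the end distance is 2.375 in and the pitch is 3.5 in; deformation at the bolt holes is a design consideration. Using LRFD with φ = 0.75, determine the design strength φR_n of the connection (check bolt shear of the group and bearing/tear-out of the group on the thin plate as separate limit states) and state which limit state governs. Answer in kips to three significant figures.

320 kips (bolt shear governs)

Bolt shear: A_b = π·1²/4 = 0.7854 in²; R_n = 68 × 0.7854 × 8 × 1 = 427.3 kips → 0.75 × 427.3 = 320 kips.
Bearing (1.2 l_c t F_u ≤ 2.4 d t F_u): upper limit = 2.4·1·0.625·65 = 97.5 kips.
  Edge l_c = 2.375 − 1.125/2 = 1.812 → r_n = 88.36 kips; interior l_c = 3.5 − 1.125 = 2.375 → r_n = 97.5 kips.
  R_n,bearing = 2·88.36 + 6·97.5 = 761.7 kips → 0.75 × 761.7 = 571 kips.
Bolt shear governs: 320 kips.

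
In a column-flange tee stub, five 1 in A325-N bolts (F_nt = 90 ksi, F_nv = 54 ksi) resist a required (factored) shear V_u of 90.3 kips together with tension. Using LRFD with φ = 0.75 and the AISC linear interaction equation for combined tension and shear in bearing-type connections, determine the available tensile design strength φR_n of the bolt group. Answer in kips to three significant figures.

A_b = π·1²/4 = 0.7854 in²; f_rv = 90.3 / (5 × 0.7854) = 22.99 ksi.
F'_nt = 1.3 F_nt − (F_nt / φF_nv) f_rv = 1.3·90 − (90/(0.75·54))·22.99 = 65.9 ksi, capped at F_nt → F'_nt = 65.9 ksi.
R_n = F'_nt · A_b · n = 65.9 × 0.7854 × 5 = 258.8 kips.
Design strength φR_n = 0.75 × 258.8 = 194 kips.

194 kips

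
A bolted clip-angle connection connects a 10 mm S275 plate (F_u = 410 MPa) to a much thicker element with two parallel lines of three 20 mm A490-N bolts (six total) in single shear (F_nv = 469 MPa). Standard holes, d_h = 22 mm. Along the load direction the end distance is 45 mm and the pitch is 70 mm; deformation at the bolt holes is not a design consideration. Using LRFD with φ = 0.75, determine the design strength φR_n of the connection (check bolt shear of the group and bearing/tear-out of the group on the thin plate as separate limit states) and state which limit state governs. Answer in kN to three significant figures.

Bolt shear: A_b = π·20²/4 = 314.2 mm²; R_n = 469 × 314.2 × 6 × 1 / 1000 = 884 kN → 0.75 × 884 = 663 kN.
Bearing (1.5 l_c t F_u ≤ 3.0 d t F_u): upper limit = 3.0·20·10·410 / 1000 = 246 kN.
  Edge l_c = 45 − 22/2 = 34 → r_n = 209.1 kN; interior l_c = 70 − 22 = 48 → r_n = 246 kN.
  R_n,bearing = 2·209.1 + 4·246 = 1402 kN → 0.75 × 1402 = 1050 kN.
Bolt shear governs: 663 kN.

663 kN (bolt shear governs)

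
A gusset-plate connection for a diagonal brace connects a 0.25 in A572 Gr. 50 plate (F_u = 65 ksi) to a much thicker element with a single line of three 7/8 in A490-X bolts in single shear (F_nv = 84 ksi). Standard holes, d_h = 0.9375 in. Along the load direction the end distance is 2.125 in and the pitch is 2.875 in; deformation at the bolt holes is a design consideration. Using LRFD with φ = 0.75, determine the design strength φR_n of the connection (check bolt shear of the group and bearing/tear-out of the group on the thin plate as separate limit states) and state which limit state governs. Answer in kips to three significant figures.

Bolt shear: A_b = π·0.875²/4 = 0.6013 in²; R_n = 84 × 0.6013 × 3 × 1 = 151.5 kips → 0.75 × 151.5 = 114 kips.
Bearing (1.2 l_c t F_u ≤ 2.4 d t F_u): upper limit = 2.4·0.875·0.25·65 = 34.12 kips.
  Edge l_c = 2.125 − 0.9375/2 = 1.656 → r_n = 32.3 kips; interior l_c = 2.875 − 0.9375 = 1.938 → r_n = 34.12 kips.
  R_n,bearing = 1·32.3 + 2·34.12 = 100.5 kips → 0.75 × 100.5 = 75.4 kips.
Bearing governs: 75.4 kips.

75.4 kips (bearing governs)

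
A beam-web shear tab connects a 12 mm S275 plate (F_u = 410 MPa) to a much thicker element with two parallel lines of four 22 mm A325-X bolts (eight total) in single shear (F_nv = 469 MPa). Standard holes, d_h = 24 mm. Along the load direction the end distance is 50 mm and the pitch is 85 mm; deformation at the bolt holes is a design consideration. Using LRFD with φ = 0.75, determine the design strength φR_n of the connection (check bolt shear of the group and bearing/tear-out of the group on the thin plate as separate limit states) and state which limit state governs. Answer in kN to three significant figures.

1070 kN (bolt shear governs)

Bolt shear: A_b = π·22²/4 = 380.1 mm²; R_n = 469 × 380.1 × 8 × 1 / 1000 = 1426 kN → 0.75 × 1426 = 1070 kN.
Bearing (1.2 l_c t F_u ≤ 2.4 d t F_u): upper limit = 2.4·22·12·410 / 1000 = 259.8 kN.
  Edge l_c = 50 − 24/2 = 38 → r_n = 224.4 kN; interior l_c = 85 − 24 = 61 → r_n = 259.8 kN.
  R_n,bearing = 2·224.4 + 6·259.8 = 2007 kN → 0.75 × 2007 = 1510 kN.
Bolt shear governs: 1070 kN.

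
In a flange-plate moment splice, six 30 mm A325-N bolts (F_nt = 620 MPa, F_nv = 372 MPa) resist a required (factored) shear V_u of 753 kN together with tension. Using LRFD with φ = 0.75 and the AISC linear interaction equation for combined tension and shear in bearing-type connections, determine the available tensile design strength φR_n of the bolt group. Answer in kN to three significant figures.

A_b = π·30²/4 = 706.9 mm²; f_rv = 753 × 1000 / (6 × 706.9) = 177.5 MPa.
F'_nt = 1.3 F_nt − (F_nt / φF_nv) f_rv = 1.3·620 − (620/(0.75·372))·177.5 = 411.5 MPa, capped at F_nt → F'_nt = 411.5 MPa.
R_n = F'_nt · A_b · n = 411.5 × 706.9 × 6 / 1000 = 1745 kN.
Design strength φR_n = 0.75 × 1745 = 1310 kN.

1310 kN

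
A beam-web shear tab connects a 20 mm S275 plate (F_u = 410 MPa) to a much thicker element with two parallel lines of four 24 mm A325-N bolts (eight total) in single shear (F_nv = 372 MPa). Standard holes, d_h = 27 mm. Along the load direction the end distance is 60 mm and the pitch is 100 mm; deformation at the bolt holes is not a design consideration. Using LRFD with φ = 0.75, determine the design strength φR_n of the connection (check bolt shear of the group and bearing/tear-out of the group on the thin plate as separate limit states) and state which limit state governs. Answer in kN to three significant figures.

1010 kN (bolt shear governs)

Bolt shear: A_b = π·24²/4 = 452.4 mm²; R_n = 372 × 452.4 × 8 × 1 / 1000 = 1346 kN → 0.75 × 1346 = 1010 kN.
Bearing (1.5 l_c t F_u ≤ 3.0 d t F_u): upper limit = 3.0·24·20·410 / 1000 = 590.4 kN.
  Edge l_c = 60 − 27/2 = 46.5 → r_n = 572 kN; interior l_c = 100 − 27 = 73 → r_n = 590.4 kN.
  R_n,bearing = 2·572 + 6·590.4 = 4686 kN → 0.75 × 4686 = 3510 kN.
Bolt shear governs: 1010 kN.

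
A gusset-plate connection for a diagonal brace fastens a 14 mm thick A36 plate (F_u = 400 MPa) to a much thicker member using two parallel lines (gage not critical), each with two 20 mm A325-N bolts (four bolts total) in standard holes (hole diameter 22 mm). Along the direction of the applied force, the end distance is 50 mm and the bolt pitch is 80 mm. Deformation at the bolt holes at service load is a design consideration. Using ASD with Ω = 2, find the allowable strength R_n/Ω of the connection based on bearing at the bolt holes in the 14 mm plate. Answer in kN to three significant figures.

531 kN

Per bolt r_n = 1.2 l_c t F_u ≤ 2.4 d t F_u; upper limit = 2.4 × 20 × 14 × 400 / 1000 = 268.8 kN.
Edge bolt: l_c = 50 − 22/2 = 39 mm → 1.2 × 39 × 14 × 400 / 1000 = 262.1 → r_n = 262.1 kN.
Interior bolts: l_c = 80 − 22 = 58 mm → 1.2 × 58 × 14 × 400 / 1000 = 389.8 → r_n = 268.8 kN.
R_n = 2 × 262.1 + 2 × 268.8 = 1062 kN.
Allowable strength R_n/Ω = 1062 / 2 = 531 kN.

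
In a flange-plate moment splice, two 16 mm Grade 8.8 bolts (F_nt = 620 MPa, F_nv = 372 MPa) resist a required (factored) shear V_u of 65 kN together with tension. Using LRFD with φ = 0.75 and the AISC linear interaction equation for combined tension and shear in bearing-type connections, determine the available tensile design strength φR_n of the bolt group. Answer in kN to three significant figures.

A_b = π·16²/4 = 201.1 mm²; f_rv = 65 × 1000 / (2 × 201.1) = 161.6 MPa.
F'_nt = 1.3 F_nt − (F_nt / φF_nv) f_rv = 1.3·620 − (620/(0.75·372))·161.6 = 446.8 MPa, capped at F_nt → F'_nt = 446.8 MPa.
R_n = F'_nt · A_b · n = 446.8 × 201.1 × 2 / 1000 = 179.7 kN.
Design strength φR_n = 0.75 × 179.7 = 135 kN.

135 kN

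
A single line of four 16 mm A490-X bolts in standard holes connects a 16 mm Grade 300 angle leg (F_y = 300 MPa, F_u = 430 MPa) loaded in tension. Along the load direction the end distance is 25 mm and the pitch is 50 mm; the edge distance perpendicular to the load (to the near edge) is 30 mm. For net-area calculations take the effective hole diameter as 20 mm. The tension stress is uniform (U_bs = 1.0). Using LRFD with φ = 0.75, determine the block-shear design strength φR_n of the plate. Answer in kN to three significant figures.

428 kN

Shear plane L_v = 25 + 3·50 = 175 mm; A_gv = 175 × 16 = 2800 mm².
A_nv = (175 − 3.5·20) × 16 = 1680 mm².
A_nt = (30 − 0.5·20) × 16 = 320 mm².
0.6 F_u A_nv = 433.4 kN; 0.6 F_y A_gv = 504 kN → shear rupture governs the shear term.
R_n = 433.4 + 1.0 × 430 × 320 / 1000 = 571 kN.
Design strength φR_n = 0.75 × 571 = 428 kN.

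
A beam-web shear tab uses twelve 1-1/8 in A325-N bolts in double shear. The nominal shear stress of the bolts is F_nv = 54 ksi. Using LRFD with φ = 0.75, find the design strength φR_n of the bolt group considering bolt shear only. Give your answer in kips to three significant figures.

966 kips

A_b = π × 1.125² / 4 = 0.994 in².
R_n = F_nv · A_b · n · n_s = 54 × 0.994 × 12 × 2 = 1288 kips.
Design strength φR_n = 0.75 × 1288 = 966 kips.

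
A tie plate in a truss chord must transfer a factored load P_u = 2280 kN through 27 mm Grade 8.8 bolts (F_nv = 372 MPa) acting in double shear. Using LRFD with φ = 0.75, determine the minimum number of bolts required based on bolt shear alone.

8 bolts

A_b = π·27²/4 = 572.6 mm².
Per-bolt design strength φR_n = 0.75 × 372 × 572.6 × 2 / 1000 = 319.5 kN.
n ≥ 2280 / 319.5 = 7.136 → use 8 bolts.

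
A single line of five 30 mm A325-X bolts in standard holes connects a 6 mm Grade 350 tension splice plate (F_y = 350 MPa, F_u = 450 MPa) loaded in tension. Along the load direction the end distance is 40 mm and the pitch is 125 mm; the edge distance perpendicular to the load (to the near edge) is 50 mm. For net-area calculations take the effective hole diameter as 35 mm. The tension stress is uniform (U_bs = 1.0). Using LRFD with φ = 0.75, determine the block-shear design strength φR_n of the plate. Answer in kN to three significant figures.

Shear plane L_v = 40 + 4·125 = 540 mm; A_gv = 540 × 6 = 3240 mm².
A_nv = (540 − 4.5·35) × 6 = 2295 mm².
A_nt = (50 − 0.5·35) × 6 = 195 mm².
0.6 F_u A_nv = 619.6 kN; 0.6 F_y A_gv = 680.4 kN → shear rupture governs the shear term.
R_n = 619.6 + 1.0 × 450 × 195 / 1000 = 707.4 kN.
Design strength φR_n = 0.75 × 707.4 = 531 kN.

531 kN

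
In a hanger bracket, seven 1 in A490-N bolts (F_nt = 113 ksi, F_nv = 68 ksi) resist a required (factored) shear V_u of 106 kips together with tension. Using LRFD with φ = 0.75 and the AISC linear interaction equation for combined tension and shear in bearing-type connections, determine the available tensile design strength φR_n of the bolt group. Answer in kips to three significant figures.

430 kips

A_b = π·1²/4 = 0.7854 in²; f_rv = 106 / (7 × 0.7854) = 19.28 ksi.
F'_nt = 1.3 F_nt − (F_nt / φF_nv) f_rv = 1.3·113 − (113/(0.75·68))·19.28 = 104.2 ksi, capped at F_nt → F'_nt = 104.2 ksi.
R_n = F'_nt · A_b · n = 104.2 × 0.7854 × 7 = 572.8 kips.
Design strength φR_n = 0.75 × 572.8 = 430 kips.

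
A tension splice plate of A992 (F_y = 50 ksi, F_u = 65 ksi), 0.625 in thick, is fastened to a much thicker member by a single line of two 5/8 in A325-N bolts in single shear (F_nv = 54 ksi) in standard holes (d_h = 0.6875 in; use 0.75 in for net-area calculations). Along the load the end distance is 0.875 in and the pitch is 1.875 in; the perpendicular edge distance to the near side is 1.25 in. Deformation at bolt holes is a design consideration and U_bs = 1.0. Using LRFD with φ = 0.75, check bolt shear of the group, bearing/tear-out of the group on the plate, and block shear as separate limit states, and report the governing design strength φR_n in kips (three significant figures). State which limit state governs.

Bolt shear: A_b = π·0.625²/4 = 0.3068 in²; R_n = 54 × 0.3068 × 2 × 1 = 33.13 kips → 0.75 × 33.13 = 24.9 kips.
Bearing: edge l_c = 0.5312, r_n = 25.9 kips; interior l_c = 1.188, r_n = 57.89 kips; R_n = 25.9 + 1·57.89 = 83.79 kips → 62.8 kips.
Block shear: A_gv = 1.719, A_nv = 1.016, A_nt = 0.5469 in²; R_n = min(0.6F_uA_nv, 0.6F_yA_gv) + U_bs·F_u·A_nt = 75.16 kips → 56.4 kips.
Bolt shear governs: 24.9 kips.

24.9 kips (bolt shear governs)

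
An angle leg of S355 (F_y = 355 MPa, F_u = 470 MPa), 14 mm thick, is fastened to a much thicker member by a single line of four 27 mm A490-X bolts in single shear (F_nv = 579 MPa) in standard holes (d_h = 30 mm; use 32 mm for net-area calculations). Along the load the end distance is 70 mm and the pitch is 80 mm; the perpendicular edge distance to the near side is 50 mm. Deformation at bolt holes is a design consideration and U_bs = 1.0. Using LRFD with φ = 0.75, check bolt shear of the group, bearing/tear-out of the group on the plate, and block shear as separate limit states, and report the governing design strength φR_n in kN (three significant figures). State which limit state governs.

754 kN (block shear governs)

Bolt shear: A_b = π·27²/4 = 572.6 mm²; R_n = 579 × 572.6 × 4 × 1 / 1000 = 1326 kN → 0.75 × 1326 = 995 kN.
Bearing: edge l_c = 55, r_n = 426.4 kN; interior l_c = 50, r_n = 394.8 kN; R_n = 426.4 + 3·394.8 = 1611 kN → 1210 kN.
Block shear: A_gv = 4340, A_nv = 2772, A_nt = 476 mm²; R_n = min(0.6F_uA_nv, 0.6F_yA_gv) + U_bs·F_u·A_nt = 1005 kN → 754 kN.
Block shear governs: 754 kN.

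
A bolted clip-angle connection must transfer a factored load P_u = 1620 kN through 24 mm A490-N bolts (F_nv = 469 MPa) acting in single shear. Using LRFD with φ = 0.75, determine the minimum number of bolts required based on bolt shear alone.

11 bolts

A_b = π·24²/4 = 452.4 mm².
Per-bolt design strength φR_n = 0.75 × 469 × 452.4 × 1 / 1000 = 159.1 kN.
n ≥ 1620 / 159.1 = 10.18 → use 11 bolts.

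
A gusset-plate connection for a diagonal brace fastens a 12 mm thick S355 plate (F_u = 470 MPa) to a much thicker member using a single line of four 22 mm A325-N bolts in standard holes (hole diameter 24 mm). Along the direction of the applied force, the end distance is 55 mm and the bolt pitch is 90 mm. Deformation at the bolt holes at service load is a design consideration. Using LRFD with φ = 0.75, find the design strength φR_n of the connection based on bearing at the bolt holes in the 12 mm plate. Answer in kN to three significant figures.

Per bolt r_n = 1.2 l_c t F_u ≤ 2.4 d t F_u; upper limit = 2.4 × 22 × 12 × 470 / 1000 = 297.8 kN.
Edge bolt: l_c = 55 − 24/2 = 43 mm → 1.2 × 43 × 12 × 470 / 1000 = 291 → r_n = 291 kN.
Interior bolts: l_c = 90 − 24 = 66 mm → 1.2 × 66 × 12 × 470 / 1000 = 446.7 → r_n = 297.8 kN.
R_n = 1 × 291 + 3 × 297.8 = 1184 kN.
Design strength φR_n = 0.75 × 1184 = 888 kN.

888 kN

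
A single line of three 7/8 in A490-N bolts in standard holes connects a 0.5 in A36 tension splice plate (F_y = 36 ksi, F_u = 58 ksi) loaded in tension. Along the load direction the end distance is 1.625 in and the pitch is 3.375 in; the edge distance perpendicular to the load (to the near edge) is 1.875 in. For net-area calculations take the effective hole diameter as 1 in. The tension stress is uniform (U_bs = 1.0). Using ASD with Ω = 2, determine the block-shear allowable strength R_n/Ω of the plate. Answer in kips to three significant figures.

Shear plane L_v = 1.625 + 2·3.375 = 8.375 in; A_gv = 8.375 × 0.5 = 4.188 in².
A_nv = (8.375 − 2.5·1) × 0.5 = 2.938 in².
A_nt = (1.875 − 0.5·1) × 0.5 = 0.6875 in².
0.6 F_u A_nv = 102.2 kips; 0.6 F_y A_gv = 90.45 kips → shear yielding governs the shear term.
R_n = 90.45 + 1.0 × 58 × 0.6875 = 130.3 kips.
Allowable strength R_n/Ω = 130.3 / 2 = 65.2 kips.

65.2 kips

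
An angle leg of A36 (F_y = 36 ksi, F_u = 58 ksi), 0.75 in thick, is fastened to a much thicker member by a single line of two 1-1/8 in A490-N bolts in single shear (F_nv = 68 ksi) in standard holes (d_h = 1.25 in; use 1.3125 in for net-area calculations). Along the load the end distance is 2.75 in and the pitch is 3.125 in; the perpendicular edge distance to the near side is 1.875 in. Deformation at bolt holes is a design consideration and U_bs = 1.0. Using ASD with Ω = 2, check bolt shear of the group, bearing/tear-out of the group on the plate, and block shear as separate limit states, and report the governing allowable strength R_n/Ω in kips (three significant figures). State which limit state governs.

67.6 kips (bolt shear governs)

Bolt shear: A_b = π·1.125²/4 = 0.994 in²; R_n = 68 × 0.994 × 2 × 1 = 135.2 kips → 135.2 / 2 = 67.6 kips.
Bearing: edge l_c = 2.125, r_n = 110.9 kips; interior l_c = 1.875, r_n = 97.88 kips; R_n = 110.9 + 1·97.88 = 208.8 kips → 104 kips.
Block shear: A_gv = 4.406, A_nv = 2.93, A_nt = 0.9141 in²; R_n = min(0.6F_uA_nv, 0.6F_yA_gv) + U_bs·F_u·A_nt = 148.2 kips → 74.1 kips.
Bolt shear governs: 67.6 kips.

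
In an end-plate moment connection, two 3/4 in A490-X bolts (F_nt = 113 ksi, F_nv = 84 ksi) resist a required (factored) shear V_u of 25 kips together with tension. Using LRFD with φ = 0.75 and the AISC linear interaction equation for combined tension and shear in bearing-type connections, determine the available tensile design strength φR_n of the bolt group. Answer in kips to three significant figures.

A_b = π·0.75²/4 = 0.4418 in²; f_rv = 25 / (2 × 0.4418) = 28.29 ksi.
F'_nt = 1.3 F_nt − (F_nt / φF_nv) f_rv = 1.3·113 − (113/(0.75·84))·28.29 = 96.15 ksi, capped at F_nt → F'_nt = 96.15 ksi.
R_n = F'_nt · A_b · n = 96.15 × 0.4418 × 2 = 84.96 kips.
Design strength φR_n = 0.75 × 84.96 = 63.7 kips.

63.7 kips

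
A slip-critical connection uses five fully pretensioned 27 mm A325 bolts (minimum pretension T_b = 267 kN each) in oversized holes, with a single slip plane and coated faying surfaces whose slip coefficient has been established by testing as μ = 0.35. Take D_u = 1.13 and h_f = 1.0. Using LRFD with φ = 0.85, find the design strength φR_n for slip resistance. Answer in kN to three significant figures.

449 kN

R_n = μ · D_u · h_f · T_b · n_s · n_b = 0.35 × 1.13 × 1.0 × 267 × 1 × 5 = 528 kN.
Design strength φR_n = 0.85 × 528 = 449 kN.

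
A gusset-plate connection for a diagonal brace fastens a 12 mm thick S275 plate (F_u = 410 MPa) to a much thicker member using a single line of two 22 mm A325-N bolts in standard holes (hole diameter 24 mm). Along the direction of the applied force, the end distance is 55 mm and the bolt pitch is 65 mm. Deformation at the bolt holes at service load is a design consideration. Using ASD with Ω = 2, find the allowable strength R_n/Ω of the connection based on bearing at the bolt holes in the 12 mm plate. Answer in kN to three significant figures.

248 kN

Per bolt r_n = 1.2 l_c t F_u ≤ 2.4 d t F_u; upper limit = 2.4 × 22 × 12 × 410 / 1000 = 259.8 kN.
Edge bolt: l_c = 55 − 24/2 = 43 mm → 1.2 × 43 × 12 × 410 / 1000 = 253.9 → r_n = 253.9 kN.
Interior bolts: l_c = 65 − 24 = 41 mm → 1.2 × 41 × 12 × 410 / 1000 = 242.1 → r_n = 242.1 kN.
R_n = 1 × 253.9 + 1 × 242.1 = 495.9 kN.
Allowable strength R_n/Ω = 495.9 / 2 = 248 kN.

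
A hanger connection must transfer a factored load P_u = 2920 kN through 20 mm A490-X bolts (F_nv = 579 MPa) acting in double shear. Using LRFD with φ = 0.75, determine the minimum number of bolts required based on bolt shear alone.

A_b = π·20²/4 = 314.2 mm².
Per-bolt design strength φR_n = 0.75 × 579 × 314.2 × 2 / 1000 = 272.8 kN.
n ≥ 2920 / 272.8 = 10.7 → use 11 bolts.

11 bolts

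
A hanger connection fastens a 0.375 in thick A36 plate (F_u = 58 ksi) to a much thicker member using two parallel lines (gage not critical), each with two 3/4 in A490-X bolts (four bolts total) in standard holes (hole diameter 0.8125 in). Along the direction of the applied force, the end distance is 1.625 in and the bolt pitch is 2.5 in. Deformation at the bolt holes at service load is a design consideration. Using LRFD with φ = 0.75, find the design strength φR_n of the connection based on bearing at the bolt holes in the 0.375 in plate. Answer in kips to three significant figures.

106 kips

Per bolt r_n = 1.2 l_c t F_u ≤ 2.4 d t F_u; upper limit = 2.4 × 0.75 × 0.375 × 58 = 39.15 kips.
Edge bolt: l_c = 1.625 − 0.8125/2 = 1.219 in → 1.2 × 1.219 × 0.375 × 58 = 31.81 → r_n = 31.81 kips.
Interior bolts: l_c = 2.5 − 0.8125 = 1.688 in → 1.2 × 1.688 × 0.375 × 58 = 44.04 → r_n = 39.15 kips.
R_n = 2 × 31.81 + 2 × 39.15 = 141.9 kips.
Design strength φR_n = 0.75 × 141.9 = 106 kips.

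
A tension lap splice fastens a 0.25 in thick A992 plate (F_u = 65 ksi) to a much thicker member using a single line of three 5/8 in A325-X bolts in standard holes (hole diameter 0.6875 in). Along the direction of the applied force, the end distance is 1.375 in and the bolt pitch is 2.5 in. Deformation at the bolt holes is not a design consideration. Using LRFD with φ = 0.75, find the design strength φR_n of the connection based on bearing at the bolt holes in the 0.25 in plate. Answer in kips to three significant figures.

Per bolt r_n = 1.5 l_c t F_u ≤ 3.0 d t F_u; upper limit = 3.0 × 0.625 × 0.25 × 65 = 30.47 kips.
Edge bolt: l_c = 1.375 − 0.6875/2 = 1.031 in → 1.5 × 1.031 × 0.25 × 65 = 25.14 → r_n = 25.14 kips.
Interior bolts: l_c = 2.5 − 0.6875 = 1.812 in → 1.5 × 1.812 × 0.25 × 65 = 44.18 → r_n = 30.47 kips.
R_n = 1 × 25.14 + 2 × 30.47 = 86.07 kips.
Design strength φR_n = 0.75 × 86.07 = 64.6 kips.

64.6 kips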